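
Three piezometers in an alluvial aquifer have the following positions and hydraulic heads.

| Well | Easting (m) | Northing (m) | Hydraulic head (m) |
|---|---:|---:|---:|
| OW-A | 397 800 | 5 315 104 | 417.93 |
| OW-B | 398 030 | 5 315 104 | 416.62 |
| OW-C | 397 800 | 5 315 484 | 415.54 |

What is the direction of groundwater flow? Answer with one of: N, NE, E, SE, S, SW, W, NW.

NE

∂h/∂x = (416.62 − 417.93) / (398030 − 397800) = -0.005696
∂h/∂y = (415.54 − 417.93) / (5315484 − 5315104) = -0.006289
Flow = −∇h = (+0.005696 east, +0.006289 north), which points northeast.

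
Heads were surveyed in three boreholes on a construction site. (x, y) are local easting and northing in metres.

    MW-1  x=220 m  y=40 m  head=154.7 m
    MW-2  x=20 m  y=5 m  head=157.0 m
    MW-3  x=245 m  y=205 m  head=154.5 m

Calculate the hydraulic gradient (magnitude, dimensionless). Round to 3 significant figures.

Differences from MW-1: to MW-2 (Δx, Δy, Δh) = (-200, -35, +2.3); to MW-3 = (25, 165, -0.2).
Determinant of the coordinate differences = (-200)·165 − 25·(-35) = -32125.
∂h/∂x = [(+2.3)·165 − (-0.2)·(-35)] / -32125 = -0.01160
∂h/∂y = [(-200)·(-0.2) − 25·(+2.3)] / -32125 = +0.0005447
|∇h| = √(-0.01160² + 0.0005447²) = 0.01161

0.0116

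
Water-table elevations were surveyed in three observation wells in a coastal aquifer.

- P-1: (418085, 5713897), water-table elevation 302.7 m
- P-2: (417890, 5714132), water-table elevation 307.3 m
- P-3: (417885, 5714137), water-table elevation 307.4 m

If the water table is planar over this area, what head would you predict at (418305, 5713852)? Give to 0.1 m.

301.4 m

With h = a·x + b·y + c and P-1 as origin, the differences give:
  (-195)·a + 235·b = +4.6
  (-200)·a + 240·b = +4.7
Eliminate b (×240 and ×235, subtract): 200·a = -0.50 → a = ∂h/∂x = -0.002500
Back-substitute: b = ∂h/∂y = +0.01750.
h(418305, 5713852) = 302.7 + (-0.002500)·(220) + (+0.01750)·(-45) = 302.7 -0.550 -0.788 = 301.363 m.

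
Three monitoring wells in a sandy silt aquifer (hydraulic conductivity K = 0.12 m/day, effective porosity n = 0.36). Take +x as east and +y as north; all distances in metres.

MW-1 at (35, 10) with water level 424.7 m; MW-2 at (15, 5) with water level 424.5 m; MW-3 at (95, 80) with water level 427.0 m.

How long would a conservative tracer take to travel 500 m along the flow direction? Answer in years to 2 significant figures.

Differences from MW-1: to MW-2 (Δx, Δy, Δh) = (-20, -5, -0.2); to MW-3 = (60, 70, +2.3).
Determinant of the coordinate differences = (-20)·70 − 60·(-5) = -1100.
∂h/∂x = [(-0.2)·70 − (+2.3)·(-5)] / -1100 = +0.002273
∂h/∂y = [(-20)·(+2.3) − 60·(-0.2)] / -1100 = +0.03091
|∇h| = √(0.002273² + 0.03091²) = 0.03099
Seepage velocity v = K·i/n = 0.12 × 0.03099 / 0.36 = 0.01033 m/day.
t = 500 / 0.01033 = 4.84e+04 days = 133 years.

130 years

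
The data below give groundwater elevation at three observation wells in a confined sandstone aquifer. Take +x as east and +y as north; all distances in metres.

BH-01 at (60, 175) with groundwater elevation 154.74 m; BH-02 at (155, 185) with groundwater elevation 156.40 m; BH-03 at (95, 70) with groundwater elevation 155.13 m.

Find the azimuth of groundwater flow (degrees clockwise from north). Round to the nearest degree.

263°

Taking BH-01 as reference: BH-02−BH-01 = (95, 10, +1.66); BH-03−BH-01 = (35, -105, +0.39).
Solve a·Δx + b·Δy = Δh: det = 95·(-105) − 35·10 = -10325.
∂h/∂x = [(+1.66)·(-105) − (+0.39)·10] / -10325 = +0.01726
∂h/∂y = [95·(+0.39) − 35·(+1.66)] / -10325 = +0.002039
Flow direction (−∇h) has components (-0.01726 E, -0.002039 N).
Azimuth = atan2(E, N) = atan2(-0.01726, -0.002039) = 263.3° ≈ 263°.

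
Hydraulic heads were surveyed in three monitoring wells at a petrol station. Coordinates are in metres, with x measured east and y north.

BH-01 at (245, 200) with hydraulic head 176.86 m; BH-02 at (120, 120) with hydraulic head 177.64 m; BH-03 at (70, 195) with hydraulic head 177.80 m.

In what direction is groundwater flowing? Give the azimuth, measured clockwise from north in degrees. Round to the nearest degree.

Taking BH-01 as reference: BH-02−BH-01 = (-125, -80, +0.78); BH-03−BH-01 = (-175, -5, +0.94).
Determinant of the coordinate differences = (-125)·(-5) − (-175)·(-80) = -13375.
∂h/∂x = [(+0.78)·(-5) − (+0.94)·(-80)] / -13375 = -0.005331
∂h/∂y = [(-125)·(+0.94) − (-175)·(+0.78)] / -13375 = -0.001421
Flow direction (−∇h) has components (+0.005331 E, +0.001421 N).
Azimuth = atan2(E, N) = atan2(+0.005331, +0.001421) = 75.1° ≈ 075°.

075°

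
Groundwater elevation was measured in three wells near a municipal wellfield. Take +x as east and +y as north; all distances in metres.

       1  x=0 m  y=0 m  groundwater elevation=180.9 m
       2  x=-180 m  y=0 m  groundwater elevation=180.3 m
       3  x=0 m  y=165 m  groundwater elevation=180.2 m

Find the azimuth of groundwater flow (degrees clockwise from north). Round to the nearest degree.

322°

∂h/∂x = (180.3 − 180.9) / (-180 − 0) = +0.003333
∂h/∂y = (180.2 − 180.9) / (165 − 0) = -0.004242
Flow direction (−∇h) has components (-0.003333 E, +0.004242 N).
Azimuth = atan2(E, N) = atan2(-0.003333, +0.004242) = 321.8° ≈ 322°.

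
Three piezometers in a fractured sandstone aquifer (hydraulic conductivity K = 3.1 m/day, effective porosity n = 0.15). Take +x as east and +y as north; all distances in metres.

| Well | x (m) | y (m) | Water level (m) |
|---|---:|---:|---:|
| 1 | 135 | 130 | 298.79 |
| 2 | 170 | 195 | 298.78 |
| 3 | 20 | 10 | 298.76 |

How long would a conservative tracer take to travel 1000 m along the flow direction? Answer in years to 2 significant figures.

Taking 1 as reference: 2−1 = (35, 65, -0.01); 3−1 = (-115, -120, -0.03).
Solve a·Δx + b·Δy = Δh: det = 35·(-120) − (-115)·65 = 3275.
∂h/∂x = [(-0.01)·(-120) − (-0.03)·65] / 3275 = +0.0009618
∂h/∂y = [35·(-0.03) − (-115)·(-0.01)] / 3275 = -0.0006718
|∇h| = √(0.0009618² + -0.0006718²) = 0.001173
Seepage velocity v = K·i/n = 3.1 × 0.001173 / 0.15 = 0.02424 m/day.
t = 1000 / 0.02424 = 4.125e+04 days = 113 years.

110 years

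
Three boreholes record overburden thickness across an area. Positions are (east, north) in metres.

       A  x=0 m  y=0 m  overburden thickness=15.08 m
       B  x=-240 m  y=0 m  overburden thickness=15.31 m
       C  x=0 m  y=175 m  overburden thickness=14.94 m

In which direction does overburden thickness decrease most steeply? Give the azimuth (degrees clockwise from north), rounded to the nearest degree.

∂d/∂x = (15.31 − 15.08) / (-240 − 0) = -0.0009583
∂d/∂y = (14.94 − 15.08) / (175 − 0) = -0.0008000
Steepest decrease is along −∇f: components (+0.0009583 E, +0.0008000 N).
Azimuth = atan2(+0.0009583, +0.0008000) = 50.1° ≈ 050°.

050°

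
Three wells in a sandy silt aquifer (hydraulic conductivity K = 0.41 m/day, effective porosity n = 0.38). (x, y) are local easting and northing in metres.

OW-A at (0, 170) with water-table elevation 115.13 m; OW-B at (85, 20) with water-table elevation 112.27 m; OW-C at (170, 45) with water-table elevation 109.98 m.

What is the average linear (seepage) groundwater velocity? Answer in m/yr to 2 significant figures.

Differences from OW-A: to OW-B (Δx, Δy, Δh) = (85, -150, -2.86); to OW-C = (170, -125, -5.15).
Solve a·Δx + b·Δy = Δh: det = 85·(-125) − 170·(-150) = 14875.
∂h/∂x = [(-2.86)·(-125) − (-5.15)·(-150)] / 14875 = -0.02790
∂h/∂y = [85·(-5.15) − 170·(-2.86)] / 14875 = +0.003257
|∇h| = √(-0.02790² + 0.003257²) = 0.02809
Seepage velocity v = K·i/n = 0.41 × 0.02809 / 0.38 = 0.03031 m/day = 11.07 m/yr.

11 m/yr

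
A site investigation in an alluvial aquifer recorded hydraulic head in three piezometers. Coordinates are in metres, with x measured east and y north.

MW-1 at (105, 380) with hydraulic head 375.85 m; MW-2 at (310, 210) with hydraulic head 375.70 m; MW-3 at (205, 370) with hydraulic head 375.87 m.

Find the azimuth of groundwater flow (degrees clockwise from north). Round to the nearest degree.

194°

Differences from MW-1: to MW-2 (Δx, Δy, Δh) = (205, -170, -0.15); to MW-3 = (100, -10, +0.02).
Solve a·Δx + b·Δy = Δh: det = 205·(-10) − 100·(-170) = 14950.
∂h/∂x = [(-0.15)·(-10) − (+0.02)·(-170)] / 14950 = +0.0003278
∂h/∂y = [205·(+0.02) − 100·(-0.15)] / 14950 = +0.001278
Flow direction (−∇h) has components (-0.0003278 E, -0.001278 N).
Azimuth = atan2(E, N) = atan2(-0.0003278, -0.001278) = 194.4° ≈ 194°.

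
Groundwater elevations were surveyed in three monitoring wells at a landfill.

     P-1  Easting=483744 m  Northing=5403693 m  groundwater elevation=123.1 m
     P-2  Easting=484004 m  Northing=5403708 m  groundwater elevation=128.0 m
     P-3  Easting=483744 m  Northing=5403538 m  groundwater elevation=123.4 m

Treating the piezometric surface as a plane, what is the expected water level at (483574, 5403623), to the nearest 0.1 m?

Taking P-1 as reference: P-2−P-1 = (260, 15, +4.9); P-3−P-1 = (0, -155, +0.3).
Solve a·Δx + b·Δy = Δh: det = 260·(-155) − 0·15 = -40300.
∂h/∂x = [(+4.9)·(-155) − (+0.3)·15] / -40300 = +0.01896
∂h/∂y = [260·(+0.3) − 0·(+4.9)] / -40300 = -0.001935
h(483574, 5403623) = 123.1 + (+0.01896)·(-170) + (-0.001935)·(-70) = 123.1 -3.223 +0.135 = 120.013 m.

120.0 m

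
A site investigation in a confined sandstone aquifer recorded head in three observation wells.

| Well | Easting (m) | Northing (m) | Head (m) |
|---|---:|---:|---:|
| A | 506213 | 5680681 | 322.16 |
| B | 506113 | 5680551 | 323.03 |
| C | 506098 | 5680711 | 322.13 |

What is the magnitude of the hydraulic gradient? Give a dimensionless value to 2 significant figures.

0.0059

With h = a·x + b·y + c and A as origin, the differences give:
  (-100)·a + (-130)·b = +0.87
  (-115)·a + 30·b = -0.03
Eliminate b (×30 and ×(-130), subtract): -17950·a = 22.200 → a = ∂h/∂x = -0.001237
Back-substitute: b = ∂h/∂y = -0.005741.
|∇h| = √(-0.001237² + -0.005741²) = 0.005873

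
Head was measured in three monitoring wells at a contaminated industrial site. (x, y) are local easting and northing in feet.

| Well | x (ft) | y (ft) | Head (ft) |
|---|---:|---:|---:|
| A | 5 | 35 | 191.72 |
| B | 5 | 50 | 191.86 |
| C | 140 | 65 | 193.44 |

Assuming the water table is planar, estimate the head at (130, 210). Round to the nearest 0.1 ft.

With h = a·x + b·y + c and A as origin, the differences give:
  0·a + 15·b = +0.14
  135·a + 30·b = +1.72
Eliminate b (×30 and ×15, subtract): -2025·a = -21.600 → a = ∂h/∂x = +0.01067
Back-substitute: b = ∂h/∂y = +0.009333.
h(130, 210) = 191.72 + (+0.01067)·(125) + (+0.009333)·(175) = 191.72 +1.333 +1.633 = 194.687 ft.

194.7 ft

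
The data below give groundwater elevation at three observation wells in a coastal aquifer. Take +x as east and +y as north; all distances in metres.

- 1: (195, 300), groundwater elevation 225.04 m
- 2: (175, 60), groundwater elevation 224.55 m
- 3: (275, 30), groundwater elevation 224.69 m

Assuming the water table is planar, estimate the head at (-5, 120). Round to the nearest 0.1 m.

224.3 m

Taking 1 as reference: 2−1 = (-20, -240, -0.49); 3−1 = (80, -270, -0.35).
Determinant of the coordinate differences = (-20)·(-270) − 80·(-240) = 24600.
∂h/∂x = [(-0.49)·(-270) − (-0.35)·(-240)] / 24600 = +0.001963
∂h/∂y = [(-20)·(-0.35) − 80·(-0.49)] / 24600 = +0.001878
h(-5, 120) = 225.04 + (+0.001963)·(-200) + (+0.001878)·(-180) = 225.04 -0.393 -0.338 = 224.309 m.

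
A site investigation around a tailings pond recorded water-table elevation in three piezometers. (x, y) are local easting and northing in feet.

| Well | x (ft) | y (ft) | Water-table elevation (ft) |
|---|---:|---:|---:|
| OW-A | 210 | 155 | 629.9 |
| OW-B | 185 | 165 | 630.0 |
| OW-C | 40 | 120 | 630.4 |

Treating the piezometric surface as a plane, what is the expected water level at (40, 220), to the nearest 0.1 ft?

630.6 ft

With h = a·x + b·y + c and OW-A as origin, the differences give:
  (-25)·a + 10·b = +0.1
  (-170)·a + (-35)·b = +0.5
Eliminate b (×(-35) and ×10, subtract): 2575·a = -8.50 → a = ∂h/∂x = -0.003301
Back-substitute: b = ∂h/∂y = +0.001748.
h(40, 220) = 629.9 + (-0.003301)·(-170) + (+0.001748)·(65) = 629.9 +0.561 +0.114 = 630.575 ft.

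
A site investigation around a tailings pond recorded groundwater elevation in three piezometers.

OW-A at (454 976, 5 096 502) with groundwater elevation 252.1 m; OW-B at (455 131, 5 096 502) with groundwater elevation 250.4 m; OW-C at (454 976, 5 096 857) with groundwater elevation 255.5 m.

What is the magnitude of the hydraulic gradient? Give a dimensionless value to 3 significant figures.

∂h/∂x = (250.4 − 252.1) / (455131 − 454976) = -0.01097
∂h/∂y = (255.5 − 252.1) / (5096857 − 5096502) = +0.009577
|∇h| = √(-0.01097² + 0.009577²) = 0.01456

0.0146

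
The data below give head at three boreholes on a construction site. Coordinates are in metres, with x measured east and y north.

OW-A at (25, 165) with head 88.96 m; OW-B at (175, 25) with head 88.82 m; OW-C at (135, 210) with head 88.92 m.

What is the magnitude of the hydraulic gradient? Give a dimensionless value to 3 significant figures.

0.000685

With h = a·x + b·y + c and OW-A as origin, the differences give:
  150·a + (-140)·b = -0.14
  110·a + 45·b = -0.04
Eliminate b (×45 and ×(-140), subtract): 22150·a = -11.900 → a = ∂h/∂x = -0.0005372
Back-substitute: b = ∂h/∂y = +0.0004244.
|∇h| = √(-0.0005372² + 0.0004244²) = 0.0006846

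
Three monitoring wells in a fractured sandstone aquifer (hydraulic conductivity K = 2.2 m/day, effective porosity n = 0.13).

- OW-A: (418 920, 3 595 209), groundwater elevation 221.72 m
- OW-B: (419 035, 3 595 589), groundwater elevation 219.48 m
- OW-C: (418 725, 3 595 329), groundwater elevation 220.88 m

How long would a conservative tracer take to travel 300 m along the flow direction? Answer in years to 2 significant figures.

Three-point gradient (reference OW-A): Δ to OW-B = (115, 380, -2.24), Δ to OW-C = (-195, 120, -0.84).
∂h/∂x = +0.0005734, ∂h/∂y = -0.006068 (det = 87900).
|∇h| = √(0.0005734² + -0.006068²) = 0.006095
Seepage velocity v = K·i/n = 2.2 × 0.006095 / 0.13 = 0.1031 m/day.
t = 300 / 0.1031 = 2910 days = 7.97 years.

8.0 years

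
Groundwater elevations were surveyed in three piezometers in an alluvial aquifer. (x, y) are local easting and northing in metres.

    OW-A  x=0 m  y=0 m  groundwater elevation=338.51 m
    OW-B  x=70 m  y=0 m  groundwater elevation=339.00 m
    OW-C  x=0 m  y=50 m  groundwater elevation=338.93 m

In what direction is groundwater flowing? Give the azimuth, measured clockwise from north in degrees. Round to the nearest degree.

∂h/∂x = (339.00 − 338.51) / (70 − 0) = +0.007000
∂h/∂y = (338.93 − 338.51) / (50 − 0) = +0.008400
Flow direction (−∇h) has components (-0.007000 E, -0.008400 N).
Azimuth = atan2(E, N) = atan2(-0.007000, -0.008400) = 219.8° ≈ 220°.

220°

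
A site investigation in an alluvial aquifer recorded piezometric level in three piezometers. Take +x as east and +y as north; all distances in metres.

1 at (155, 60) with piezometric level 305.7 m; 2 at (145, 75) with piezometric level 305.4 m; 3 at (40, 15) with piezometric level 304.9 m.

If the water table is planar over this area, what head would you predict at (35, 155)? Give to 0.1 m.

Taking 1 as reference: 2−1 = (-10, 15, -0.3); 3−1 = (-115, -45, -0.8).
Solve a·Δx + b·Δy = Δh: det = (-10)·(-45) − (-115)·15 = 2175.
∂h/∂x = [(-0.3)·(-45) − (-0.8)·15] / 2175 = +0.01172
∂h/∂y = [(-10)·(-0.8) − (-115)·(-0.3)] / 2175 = -0.01218
h(35, 155) = 305.7 + (+0.01172)·(-120) + (-0.01218)·(95) = 305.7 -1.407 -1.157 = 303.136 m.

303.1 m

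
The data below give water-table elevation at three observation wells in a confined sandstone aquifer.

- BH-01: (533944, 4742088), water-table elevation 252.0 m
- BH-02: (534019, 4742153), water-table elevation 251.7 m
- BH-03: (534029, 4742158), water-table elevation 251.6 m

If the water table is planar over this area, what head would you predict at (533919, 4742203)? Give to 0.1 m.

254.3 m

Taking BH-01 as reference: BH-02−BH-01 = (75, 65, -0.3); BH-03−BH-01 = (85, 70, -0.4).
Solve a·Δx + b·Δy = Δh: det = 75·70 − 85·65 = -275.
∂h/∂x = [(-0.3)·70 − (-0.4)·65] / -275 = -0.01818
∂h/∂y = [75·(-0.4) − 85·(-0.3)] / -275 = +0.01636
h(533919, 4742203) = 252.0 + (-0.01818)·(-25) + (+0.01636)·(115) = 252.0 +0.455 +1.882 = 254.336 m.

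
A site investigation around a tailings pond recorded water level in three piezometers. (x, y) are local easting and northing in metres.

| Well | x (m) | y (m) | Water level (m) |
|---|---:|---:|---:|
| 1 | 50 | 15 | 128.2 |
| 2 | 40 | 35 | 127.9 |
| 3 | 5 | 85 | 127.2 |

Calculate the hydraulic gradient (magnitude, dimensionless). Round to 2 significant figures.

Differences from 1: to 2 (Δx, Δy, Δh) = (-10, 20, -0.3); to 3 = (-45, 70, -1.0).
Determinant of the coordinate differences = (-10)·70 − (-45)·20 = 200.
∂h/∂x = [(-0.3)·70 − (-1.0)·20] / 200 = -0.005000
∂h/∂y = [(-10)·(-1.0) − (-45)·(-0.3)] / 200 = -0.01750
|∇h| = √(-0.005000² + -0.01750²) = 0.0182

0.018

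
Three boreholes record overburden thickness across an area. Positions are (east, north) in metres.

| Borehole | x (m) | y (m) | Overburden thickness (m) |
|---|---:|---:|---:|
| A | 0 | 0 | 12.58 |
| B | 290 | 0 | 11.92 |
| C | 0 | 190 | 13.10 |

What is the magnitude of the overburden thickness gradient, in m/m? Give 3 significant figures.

∂d/∂x = (11.92 − 12.58) / (290 − 0) = -0.002276
∂d/∂y = (13.10 − 12.58) / (190 − 0) = +0.002737
|∇f| = √(-0.002276² + 0.002737²) = 0.00356 m/m

0.00356 m/m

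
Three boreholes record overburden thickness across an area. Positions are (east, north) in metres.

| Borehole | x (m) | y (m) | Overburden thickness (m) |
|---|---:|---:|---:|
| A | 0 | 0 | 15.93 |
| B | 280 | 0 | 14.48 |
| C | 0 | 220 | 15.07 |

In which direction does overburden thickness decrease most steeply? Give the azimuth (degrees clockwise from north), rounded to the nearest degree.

053°

∂d/∂x = (14.48 − 15.93) / (280 − 0) = -0.005179
∂d/∂y = (15.07 − 15.93) / (220 − 0) = -0.003909
Steepest decrease is along −∇f: components (+0.005179 E, +0.003909 N).
Azimuth = atan2(+0.005179, +0.003909) = 53.0° ≈ 053°.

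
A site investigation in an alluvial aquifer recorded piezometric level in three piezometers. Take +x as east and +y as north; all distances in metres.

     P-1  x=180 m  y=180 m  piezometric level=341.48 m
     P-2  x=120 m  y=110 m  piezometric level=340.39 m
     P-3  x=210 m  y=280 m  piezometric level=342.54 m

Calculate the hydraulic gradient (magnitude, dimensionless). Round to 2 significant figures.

0.012

Differences from P-1: to P-2 (Δx, Δy, Δh) = (-60, -70, -1.09); to P-3 = (30, 100, +1.06).
Solve a·Δx + b·Δy = Δh: det = (-60)·100 − 30·(-70) = -3900.
∂h/∂x = [(-1.09)·100 − (+1.06)·(-70)] / -3900 = +0.008923
∂h/∂y = [(-60)·(+1.06) − 30·(-1.09)] / -3900 = +0.007923
|∇h| = √(0.008923² + 0.007923²) = 0.01193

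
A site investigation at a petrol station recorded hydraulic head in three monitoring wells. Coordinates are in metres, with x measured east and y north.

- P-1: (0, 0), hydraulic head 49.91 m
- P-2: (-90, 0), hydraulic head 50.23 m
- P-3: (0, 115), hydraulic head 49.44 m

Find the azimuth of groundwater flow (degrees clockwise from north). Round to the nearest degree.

∂h/∂x = (50.23 − 49.91) / (-90 − 0) = -0.003556
∂h/∂y = (49.44 − 49.91) / (115 − 0) = -0.004087
Flow direction (−∇h) has components (+0.003556 E, +0.004087 N).
Azimuth = atan2(E, N) = atan2(+0.003556, +0.004087) = 41.0° ≈ 041°.

041°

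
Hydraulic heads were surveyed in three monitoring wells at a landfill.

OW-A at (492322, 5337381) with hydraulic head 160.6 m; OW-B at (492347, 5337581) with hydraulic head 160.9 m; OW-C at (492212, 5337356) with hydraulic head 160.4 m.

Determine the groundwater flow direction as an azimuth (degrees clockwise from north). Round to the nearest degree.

229°

With h = a·x + b·y + c and OW-A as origin, the differences give:
  25·a + 200·b = +0.3
  (-110)·a + (-25)·b = -0.2
Eliminate b (×(-25) and ×200, subtract): 21375·a = 32.50 → a = ∂h/∂x = +0.001520
Back-substitute: b = ∂h/∂y = +0.001310.
Flow direction (−∇h) has components (-0.001520 E, -0.001310 N).
Azimuth = atan2(E, N) = atan2(-0.001520, -0.001310) = 229.3° ≈ 229°.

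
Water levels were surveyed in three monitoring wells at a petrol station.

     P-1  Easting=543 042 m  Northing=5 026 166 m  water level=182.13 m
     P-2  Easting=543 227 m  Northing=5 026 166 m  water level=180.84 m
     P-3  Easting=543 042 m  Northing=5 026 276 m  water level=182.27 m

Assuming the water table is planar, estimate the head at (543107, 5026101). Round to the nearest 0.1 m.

181.6 m

∂h/∂x = (180.84 − 182.13) / (543227 − 543042) = -0.006973
∂h/∂y = (182.27 − 182.13) / (5026276 − 5026166) = +0.001273
h(543107, 5026101) = 182.13 + (-0.006973)·(65) + (+0.001273)·(-65) = 182.13 -0.453 -0.083 = 181.594 m.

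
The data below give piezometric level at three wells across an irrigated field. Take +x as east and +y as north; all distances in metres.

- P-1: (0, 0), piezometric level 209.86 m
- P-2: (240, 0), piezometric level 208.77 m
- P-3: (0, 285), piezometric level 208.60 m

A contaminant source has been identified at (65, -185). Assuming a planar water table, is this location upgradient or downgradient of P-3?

upgradient

∂h/∂x = (208.77 − 209.86) / (240 − 0) = -0.004542
∂h/∂y = (208.60 − 209.86) / (285 − 0) = -0.004421
Head at (65, -185) = 209.86 + (-0.004542)·(65) + (-0.004421)·(-185) = 210.38 m.
That is higher than the 208.60 m at P-3, so the point is upgradient.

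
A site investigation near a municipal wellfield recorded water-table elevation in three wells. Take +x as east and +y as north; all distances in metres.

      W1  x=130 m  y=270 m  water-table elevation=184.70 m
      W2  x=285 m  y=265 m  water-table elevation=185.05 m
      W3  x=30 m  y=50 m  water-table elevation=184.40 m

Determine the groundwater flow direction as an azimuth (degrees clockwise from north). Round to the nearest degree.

Taking W1 as reference: W2−W1 = (155, -5, +0.35); W3−W1 = (-100, -220, -0.30).
Solve a·Δx + b·Δy = Δh: det = 155·(-220) − (-100)·(-5) = -34600.
∂h/∂x = [(+0.35)·(-220) − (-0.30)·(-5)] / -34600 = +0.002269
∂h/∂y = [155·(-0.30) − (-100)·(+0.35)] / -34600 = +0.0003324
Flow direction (−∇h) has components (-0.002269 E, -0.0003324 N).
Azimuth = atan2(E, N) = atan2(-0.002269, -0.0003324) = 261.7° ≈ 262°.

262°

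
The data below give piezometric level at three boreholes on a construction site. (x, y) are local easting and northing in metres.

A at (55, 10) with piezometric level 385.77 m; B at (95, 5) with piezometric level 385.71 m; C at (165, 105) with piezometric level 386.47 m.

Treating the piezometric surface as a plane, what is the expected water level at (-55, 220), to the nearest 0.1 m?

With h = a·x + b·y + c and A as origin, the differences give:
  40·a + (-5)·b = -0.06
  110·a + 95·b = +0.70
Eliminate b (×95 and ×(-5), subtract): 4350·a = -2.200 → a = ∂h/∂x = -0.0005057
Back-substitute: b = ∂h/∂y = +0.007954.
h(-55, 220) = 385.77 + (-0.0005057)·(-110) + (+0.007954)·(210) = 385.77 +0.056 +1.670 = 387.496 m.

387.5 m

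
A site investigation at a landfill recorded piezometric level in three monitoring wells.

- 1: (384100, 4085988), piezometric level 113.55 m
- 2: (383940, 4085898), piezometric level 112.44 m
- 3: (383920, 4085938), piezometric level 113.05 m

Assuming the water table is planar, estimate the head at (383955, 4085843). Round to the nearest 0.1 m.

111.6 m

Taking 1 as reference: 2−1 = (-160, -90, -1.11); 3−1 = (-180, -50, -0.50).
Determinant of the coordinate differences = (-160)·(-50) − (-180)·(-90) = -8200.
∂h/∂x = [(-1.11)·(-50) − (-0.50)·(-90)] / -8200 = -0.001280
∂h/∂y = [(-160)·(-0.50) − (-180)·(-1.11)] / -8200 = +0.01461
h(383955, 4085843) = 113.55 + (-0.001280)·(-145) + (+0.01461)·(-145) = 113.55 +0.186 -2.118 = 111.617 m.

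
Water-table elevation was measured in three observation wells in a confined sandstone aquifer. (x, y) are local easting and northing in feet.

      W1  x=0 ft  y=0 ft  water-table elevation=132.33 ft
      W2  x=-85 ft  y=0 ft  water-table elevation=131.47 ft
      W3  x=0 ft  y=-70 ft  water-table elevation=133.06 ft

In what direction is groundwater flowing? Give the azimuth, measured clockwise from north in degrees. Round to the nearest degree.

∂h/∂x = (131.47 − 132.33) / (-85 − 0) = +0.01012
∂h/∂y = (133.06 − 132.33) / (-70 − 0) = -0.01043
Flow direction (−∇h) has components (-0.01012 E, +0.01043 N).
Azimuth = atan2(E, N) = atan2(-0.01012, +0.01043) = 315.9° ≈ 316°.

316°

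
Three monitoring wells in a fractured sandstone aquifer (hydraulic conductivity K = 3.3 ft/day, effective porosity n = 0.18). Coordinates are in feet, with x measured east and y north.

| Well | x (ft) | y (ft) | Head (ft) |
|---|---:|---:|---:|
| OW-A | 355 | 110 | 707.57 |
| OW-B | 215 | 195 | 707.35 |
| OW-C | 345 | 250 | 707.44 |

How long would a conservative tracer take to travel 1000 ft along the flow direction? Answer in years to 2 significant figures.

Differences from OW-A: to OW-B (Δx, Δy, Δh) = (-140, 85, -0.22); to OW-C = (-10, 140, -0.13).
Solve a·Δx + b·Δy = Δh: det = (-140)·140 − (-10)·85 = -18750.
∂h/∂x = [(-0.22)·140 − (-0.13)·85] / -18750 = +0.001053
∂h/∂y = [(-140)·(-0.13) − (-10)·(-0.22)] / -18750 = -0.0008533
|∇h| = √(0.001053² + -0.0008533²) = 0.001355
Seepage velocity v = K·i/n = 3.3 × 0.001355 / 0.18 = 0.02484 ft/day.
t = 1000 / 0.02484 = 4.026e+04 days = 110 years.

110 years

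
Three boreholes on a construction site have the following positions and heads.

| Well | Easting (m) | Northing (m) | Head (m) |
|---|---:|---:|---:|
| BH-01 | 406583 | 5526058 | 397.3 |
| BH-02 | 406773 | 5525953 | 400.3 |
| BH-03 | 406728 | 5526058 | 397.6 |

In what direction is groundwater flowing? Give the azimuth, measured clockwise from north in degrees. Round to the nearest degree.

355°

With h = a·x + b·y + c and BH-01 as origin, the differences give:
  190·a + (-105)·b = +3.0
  145·a + 0·b = +0.3
Eliminate b (×0 and ×(-105), subtract): 15225·a = 31.50 → a = ∂h/∂x = +0.002069
Back-substitute: b = ∂h/∂y = -0.02483.
Flow direction (−∇h) has components (-0.002069 E, +0.02483 N).
Azimuth = atan2(E, N) = atan2(-0.002069, +0.02483) = 355.2° ≈ 355°.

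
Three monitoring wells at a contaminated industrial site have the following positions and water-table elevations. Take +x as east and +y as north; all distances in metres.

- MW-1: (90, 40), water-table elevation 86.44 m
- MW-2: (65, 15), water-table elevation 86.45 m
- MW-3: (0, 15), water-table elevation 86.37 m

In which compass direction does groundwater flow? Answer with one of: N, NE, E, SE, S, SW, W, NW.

With h = a·x + b·y + c and MW-1 as origin, the differences give:
  (-25)·a + (-25)·b = +0.01
  (-90)·a + (-25)·b = -0.07
Eliminate b (×(-25) and ×(-25), subtract): -1625·a = -2.000 → a = ∂h/∂x = +0.001231
Back-substitute: b = ∂h/∂y = -0.001631.
Flow = −∇h = (-0.001231 east, +0.001631 north), which points northwest.

NW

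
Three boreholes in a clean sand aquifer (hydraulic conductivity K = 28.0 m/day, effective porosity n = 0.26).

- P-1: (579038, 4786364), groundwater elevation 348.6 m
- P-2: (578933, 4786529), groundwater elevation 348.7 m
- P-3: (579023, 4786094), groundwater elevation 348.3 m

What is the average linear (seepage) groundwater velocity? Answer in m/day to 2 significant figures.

Differences from P-1: to P-2 (Δx, Δy, Δh) = (-105, 165, +0.1); to P-3 = (-15, -270, -0.3).
Solve a·Δx + b·Δy = Δh: det = (-105)·(-270) − (-15)·165 = 30825.
∂h/∂x = [(+0.1)·(-270) − (-0.3)·165] / 30825 = +0.0007299
∂h/∂y = [(-105)·(-0.3) − (-15)·(+0.1)] / 30825 = +0.001071
|∇h| = √(0.0007299² + 0.001071²) = 0.001296
Seepage velocity v = K·i/n = 28.0 × 0.001296 / 0.26 = 0.1396 m/day.

0.14 m/day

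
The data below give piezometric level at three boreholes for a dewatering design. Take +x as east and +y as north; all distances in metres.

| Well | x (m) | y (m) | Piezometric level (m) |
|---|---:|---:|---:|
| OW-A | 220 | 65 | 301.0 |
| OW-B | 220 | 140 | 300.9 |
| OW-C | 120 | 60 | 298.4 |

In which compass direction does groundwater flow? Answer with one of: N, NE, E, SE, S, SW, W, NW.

W

Differences from OW-A: to OW-B (Δx, Δy, Δh) = (0, 75, -0.1); to OW-C = (-100, -5, -2.6).
Solve a·Δx + b·Δy = Δh: det = 0·(-5) − (-100)·75 = 7500.
∂h/∂x = [(-0.1)·(-5) − (-2.6)·75] / 7500 = +0.02607
∂h/∂y = [0·(-2.6) − (-100)·(-0.1)] / 7500 = -0.001333
Flow = −∇h = (-0.02607 east, +0.001333 north), which points west.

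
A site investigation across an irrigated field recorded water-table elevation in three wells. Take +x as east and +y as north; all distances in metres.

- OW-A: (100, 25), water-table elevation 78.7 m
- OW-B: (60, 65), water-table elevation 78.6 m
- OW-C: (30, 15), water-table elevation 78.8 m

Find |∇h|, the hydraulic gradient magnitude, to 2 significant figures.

Differences from OW-A: to OW-B (Δx, Δy, Δh) = (-40, 40, -0.1); to OW-C = (-70, -10, +0.1).
Determinant of the coordinate differences = (-40)·(-10) − (-70)·40 = 3200.
∂h/∂x = [(-0.1)·(-10) − (+0.1)·40] / 3200 = -0.0009375
∂h/∂y = [(-40)·(+0.1) − (-70)·(-0.1)] / 3200 = -0.003438
|∇h| = √(-0.0009375² + -0.003438²) = 0.003564

0.0036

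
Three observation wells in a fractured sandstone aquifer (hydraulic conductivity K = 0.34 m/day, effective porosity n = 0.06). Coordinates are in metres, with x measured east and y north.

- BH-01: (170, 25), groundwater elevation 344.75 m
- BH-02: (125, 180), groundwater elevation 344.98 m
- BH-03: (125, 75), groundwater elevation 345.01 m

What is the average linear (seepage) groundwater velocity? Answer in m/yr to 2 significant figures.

13 m/yr

Taking BH-01 as reference: BH-02−BH-01 = (-45, 155, +0.23); BH-03−BH-01 = (-45, 50, +0.26).
Solve a·Δx + b·Δy = Δh: det = (-45)·50 − (-45)·155 = 4725.
∂h/∂x = [(+0.23)·50 − (+0.26)·155] / 4725 = -0.006095
∂h/∂y = [(-45)·(+0.26) − (-45)·(+0.23)] / 4725 = -0.0002857
|∇h| = √(-0.006095² + -0.0002857²) = 0.006102
Seepage velocity v = K·i/n = 0.34 × 0.006102 / 0.06 = 0.03458 m/day = 12.63 m/yr.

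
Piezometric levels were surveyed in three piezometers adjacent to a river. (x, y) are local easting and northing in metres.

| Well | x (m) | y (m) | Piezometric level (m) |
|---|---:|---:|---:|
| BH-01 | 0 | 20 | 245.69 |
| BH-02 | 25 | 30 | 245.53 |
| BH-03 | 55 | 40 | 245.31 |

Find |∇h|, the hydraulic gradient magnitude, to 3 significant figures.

Three-point gradient (reference BH-01): Δ to BH-02 = (25, 10, -0.16), Δ to BH-03 = (55, 20, -0.38).
∂h/∂x = -0.01200, ∂h/∂y = +0.01400 (det = -50).
|∇h| = √(-0.01200² + 0.01400²) = 0.01844

0.0184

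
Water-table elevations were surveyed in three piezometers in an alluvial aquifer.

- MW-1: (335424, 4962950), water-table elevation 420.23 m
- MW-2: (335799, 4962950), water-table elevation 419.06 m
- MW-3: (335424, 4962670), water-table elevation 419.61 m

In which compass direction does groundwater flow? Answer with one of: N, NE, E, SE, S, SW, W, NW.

∂h/∂x = (419.06 − 420.23) / (335799 − 335424) = -0.003120
∂h/∂y = (419.61 − 420.23) / (4962670 − 4962950) = +0.002214
Flow = −∇h = (+0.003120 east, -0.002214 north), which points southeast.

SE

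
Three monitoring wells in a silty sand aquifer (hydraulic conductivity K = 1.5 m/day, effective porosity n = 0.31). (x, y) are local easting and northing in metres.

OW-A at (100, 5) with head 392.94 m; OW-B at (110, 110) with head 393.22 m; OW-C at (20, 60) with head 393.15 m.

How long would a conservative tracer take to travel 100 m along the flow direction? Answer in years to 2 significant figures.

Taking OW-A as reference: OW-B−OW-A = (10, 105, +0.28); OW-C−OW-A = (-80, 55, +0.21).
Solve a·Δx + b·Δy = Δh: det = 10·55 − (-80)·105 = 8950.
∂h/∂x = [(+0.28)·55 − (+0.21)·105] / 8950 = -0.0007430
∂h/∂y = [10·(+0.21) − (-80)·(+0.28)] / 8950 = +0.002737
|∇h| = √(-0.0007430² + 0.002737²) = 0.002836
Seepage velocity v = K·i/n = 1.5 × 0.002836 / 0.31 = 0.01372 m/day.
t = 100 / 0.01372 = 7289 days = 20 years.

20 years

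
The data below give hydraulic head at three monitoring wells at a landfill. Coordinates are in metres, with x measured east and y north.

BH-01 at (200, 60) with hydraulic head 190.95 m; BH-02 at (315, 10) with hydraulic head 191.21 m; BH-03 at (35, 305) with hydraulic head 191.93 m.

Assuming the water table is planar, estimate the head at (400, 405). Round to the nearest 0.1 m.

Taking BH-01 as reference: BH-02−BH-01 = (115, -50, +0.26); BH-03−BH-01 = (-165, 245, +0.98).
Determinant of the coordinate differences = 115·245 − (-165)·(-50) = 19925.
∂h/∂x = [(+0.26)·245 − (+0.98)·(-50)] / 19925 = +0.005656
∂h/∂y = [115·(+0.98) − (-165)·(+0.26)] / 19925 = +0.007809
h(400, 405) = 190.95 + (+0.005656)·(200) + (+0.007809)·(345) = 190.95 +1.131 +2.694 = 194.775 m.

194.8 m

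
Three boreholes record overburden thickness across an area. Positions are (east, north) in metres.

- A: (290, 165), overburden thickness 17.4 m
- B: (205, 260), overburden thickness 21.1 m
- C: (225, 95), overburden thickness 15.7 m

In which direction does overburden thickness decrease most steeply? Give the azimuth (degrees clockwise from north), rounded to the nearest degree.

166°

With d = a·x + b·y + c and A as origin, the differences give:
  (-85)·a + 95·b = +3.7
  (-65)·a + (-70)·b = -1.7
Eliminate b (×(-70) and ×95, subtract): 12125·a = -97.50 → a = ∂d/∂x = -0.008041
Back-substitute: b = ∂d/∂y = +0.03175.
Steepest decrease is along −∇f: components (+0.008041 E, -0.03175 N).
Azimuth = atan2(+0.008041, -0.03175) = 165.8° ≈ 166°.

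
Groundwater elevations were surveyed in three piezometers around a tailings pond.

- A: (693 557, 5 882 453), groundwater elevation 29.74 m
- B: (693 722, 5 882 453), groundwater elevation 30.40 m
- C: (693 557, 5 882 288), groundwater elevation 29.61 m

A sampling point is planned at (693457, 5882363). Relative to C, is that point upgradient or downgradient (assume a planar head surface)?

downgradient

∂h/∂x = (30.40 − 29.74) / (693722 − 693557) = +0.004000
∂h/∂y = (29.61 − 29.74) / (5882288 − 5882453) = +0.0007879
Head at (693457, 5882363) = 29.74 + (+0.004000)·(-100) + (+0.0007879)·(-90) = 29.27 m.
That is lower than the 29.61 m at C, so the point is downgradient.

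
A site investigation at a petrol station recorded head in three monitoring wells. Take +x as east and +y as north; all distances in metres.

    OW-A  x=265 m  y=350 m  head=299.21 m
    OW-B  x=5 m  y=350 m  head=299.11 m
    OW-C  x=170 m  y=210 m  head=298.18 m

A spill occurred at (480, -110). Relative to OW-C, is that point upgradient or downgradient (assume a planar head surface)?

downgradient

With h = a·x + b·y + c and OW-A as origin, the differences give:
  (-260)·a + 0·b = -0.10
  (-95)·a + (-140)·b = -1.03
Eliminate b (×(-140) and ×0, subtract): 36400·a = 14.000 → a = ∂h/∂x = +0.0003846
Back-substitute: b = ∂h/∂y = +0.007096.
Head at (480, -110) = 299.21 + (+0.0003846)·(215) + (+0.007096)·(-460) = 296.03 m.
That is lower than the 298.18 m at OW-C, so the point is downgradient.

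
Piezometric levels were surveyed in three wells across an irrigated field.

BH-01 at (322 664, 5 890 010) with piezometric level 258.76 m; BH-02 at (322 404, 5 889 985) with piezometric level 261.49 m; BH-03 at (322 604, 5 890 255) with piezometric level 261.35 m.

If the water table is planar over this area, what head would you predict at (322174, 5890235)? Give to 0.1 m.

266.0 m

Differences from BH-01: to BH-02 (Δx, Δy, Δh) = (-260, -25, +2.73); to BH-03 = (-60, 245, +2.59).
Solve a·Δx + b·Δy = Δh: det = (-260)·245 − (-60)·(-25) = -65200.
∂h/∂x = [(+2.73)·245 − (+2.59)·(-25)] / -65200 = -0.01125
∂h/∂y = [(-260)·(+2.59) − (-60)·(+2.73)] / -65200 = +0.007816
h(322174, 5890235) = 258.76 + (-0.01125)·(-490) + (+0.007816)·(225) = 258.76 +5.513 +1.759 = 266.032 m.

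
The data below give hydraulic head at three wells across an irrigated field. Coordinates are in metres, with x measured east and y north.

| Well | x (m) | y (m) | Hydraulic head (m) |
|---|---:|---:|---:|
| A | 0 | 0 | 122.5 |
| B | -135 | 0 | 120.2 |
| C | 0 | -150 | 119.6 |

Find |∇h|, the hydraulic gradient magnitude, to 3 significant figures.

0.0258

∂h/∂x = (120.2 − 122.5) / (-135 − 0) = +0.01704
∂h/∂y = (119.6 − 122.5) / (-150 − 0) = +0.01933
|∇h| = √(0.01704² + 0.01933²) = 0.02577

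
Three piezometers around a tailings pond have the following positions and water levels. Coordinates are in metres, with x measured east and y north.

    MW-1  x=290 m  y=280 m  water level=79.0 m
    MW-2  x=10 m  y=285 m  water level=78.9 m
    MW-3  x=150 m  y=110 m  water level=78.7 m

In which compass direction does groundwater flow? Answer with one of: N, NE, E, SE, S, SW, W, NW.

S

Taking MW-1 as reference: MW-2−MW-1 = (-280, 5, -0.1); MW-3−MW-1 = (-140, -170, -0.3).
Determinant of the coordinate differences = (-280)·(-170) − (-140)·5 = 48300.
∂h/∂x = [(-0.1)·(-170) − (-0.3)·5] / 48300 = +0.0003830
∂h/∂y = [(-280)·(-0.3) − (-140)·(-0.1)] / 48300 = +0.001449
Flow = −∇h = (-0.0003830 east, -0.001449 north), which points south.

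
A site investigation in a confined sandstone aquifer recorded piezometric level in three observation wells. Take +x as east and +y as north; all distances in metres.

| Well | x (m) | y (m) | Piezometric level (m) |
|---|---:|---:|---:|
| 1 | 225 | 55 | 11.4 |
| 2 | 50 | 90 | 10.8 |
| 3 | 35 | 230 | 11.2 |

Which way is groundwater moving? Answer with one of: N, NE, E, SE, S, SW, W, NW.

Three-point gradient (reference 1): Δ to 2 = (-175, 35, -0.6), Δ to 3 = (-190, 175, -0.2).
∂h/∂x = +0.004088, ∂h/∂y = +0.003295 (det = -23975).
Flow = −∇h = (-0.004088 east, -0.003295 north), which points southwest.

SW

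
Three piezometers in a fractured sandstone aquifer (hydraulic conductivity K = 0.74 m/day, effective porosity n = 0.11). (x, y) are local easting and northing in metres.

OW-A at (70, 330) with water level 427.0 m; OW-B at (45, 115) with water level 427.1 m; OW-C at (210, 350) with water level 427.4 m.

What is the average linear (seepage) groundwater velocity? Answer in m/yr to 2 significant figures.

Differences from OW-A: to OW-B (Δx, Δy, Δh) = (-25, -215, +0.1); to OW-C = (140, 20, +0.4).
Solve a·Δx + b·Δy = Δh: det = (-25)·20 − 140·(-215) = 29600.
∂h/∂x = [(+0.1)·20 − (+0.4)·(-215)] / 29600 = +0.002973
∂h/∂y = [(-25)·(+0.4) − 140·(+0.1)] / 29600 = -0.0008108
|∇h| = √(0.002973² + -0.0008108²) = 0.003082
Seepage velocity v = K·i/n = 0.74 × 0.003082 / 0.11 = 0.02073 m/day = 7.572 m/yr.

7.6 m/yr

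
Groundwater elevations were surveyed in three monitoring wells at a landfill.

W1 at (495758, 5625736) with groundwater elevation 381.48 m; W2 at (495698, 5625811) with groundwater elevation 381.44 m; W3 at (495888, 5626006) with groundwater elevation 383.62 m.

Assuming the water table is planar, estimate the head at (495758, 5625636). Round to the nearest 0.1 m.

381.0 m

Taking W1 as reference: W2−W1 = (-60, 75, -0.04); W3−W1 = (130, 270, +2.14).
Solve a·Δx + b·Δy = Δh: det = (-60)·270 − 130·75 = -25950.
∂h/∂x = [(-0.04)·270 − (+2.14)·75] / -25950 = +0.006601
∂h/∂y = [(-60)·(+2.14) − 130·(-0.04)] / -25950 = +0.004748
h(495758, 5625636) = 381.48 + (+0.006601)·(0) + (+0.004748)·(-100) = 381.48 +0.000 -0.475 = 381.005 m.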